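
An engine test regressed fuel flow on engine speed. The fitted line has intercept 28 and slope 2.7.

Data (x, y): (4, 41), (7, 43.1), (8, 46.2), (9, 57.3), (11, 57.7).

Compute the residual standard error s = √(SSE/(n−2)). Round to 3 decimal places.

x=4: ŷ = 28 + 2.7·4 = 38.8; r = 41 − 38.8 = 2.2
x=7: ŷ = 28 + 2.7·7 = 46.9; r = 43.1 − 46.9 = -3.8
x=8: ŷ = 28 + 2.7·8 = 49.6; r = 46.2 − 49.6 = -3.4
x=9: ŷ = 28 + 2.7·9 = 52.3; r = 57.3 − 52.3 = 5
x=11: ŷ = 28 + 2.7·11 = 57.7; r = 57.7 − 57.7 = 0
SSE = 4.84 + 14.44 + 11.56 + 25 + 0 = 55.84
s = √(55.84/3) = √18.6133 ≈ 4.314

s = 4.314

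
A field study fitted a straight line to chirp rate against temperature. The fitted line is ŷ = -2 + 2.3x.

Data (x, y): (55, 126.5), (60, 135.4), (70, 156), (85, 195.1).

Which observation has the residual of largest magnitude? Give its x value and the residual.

x = 70, e = -3

x=55: ŷ = -2 + 2.3·55 = 124.5; e = 126.5 − 124.5 = 2
x=60: ŷ = -2 + 2.3·60 = 136; e = 135.4 − 136 = -0.6
x=70: ŷ = -2 + 2.3·70 = 159; e = 156 − 159 = -3
x=85: ŷ = -2 + 2.3·85 = 193.5; e = 195.1 − 193.5 = 1.6
Largest |e| is 3 at x = 70, residual -3.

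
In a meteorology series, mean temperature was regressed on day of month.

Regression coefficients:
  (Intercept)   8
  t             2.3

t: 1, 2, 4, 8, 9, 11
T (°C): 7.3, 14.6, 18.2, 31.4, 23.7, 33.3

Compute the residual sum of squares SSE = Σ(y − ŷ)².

SSE = 64

t=1: ŷ = 8 + 2.3·1 = 10.3; r = 7.3 − 10.3 = -3
t=2: ŷ = 8 + 2.3·2 = 12.6; r = 14.6 − 12.6 = 2
t=4: ŷ = 8 + 2.3·4 = 17.2; r = 18.2 − 17.2 = 1
t=8: ŷ = 8 + 2.3·8 = 26.4; r = 31.4 − 26.4 = 5
t=9: ŷ = 8 + 2.3·9 = 28.7; r = 23.7 − 28.7 = -5
t=11: ŷ = 8 + 2.3·11 = 33.3; r = 33.3 − 33.3 = 0
SSE = 9 + 4 + 1 + 25 + 25 + 0 = 64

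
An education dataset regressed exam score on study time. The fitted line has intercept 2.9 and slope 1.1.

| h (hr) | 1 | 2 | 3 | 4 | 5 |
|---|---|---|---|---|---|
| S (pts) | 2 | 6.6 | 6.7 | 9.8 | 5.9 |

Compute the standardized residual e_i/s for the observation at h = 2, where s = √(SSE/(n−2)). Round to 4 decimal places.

0.5960

h=1: ŷ = 2.9 + 1.1·1 = 4; e = 2 − 4 = -2
h=2: ŷ = 2.9 + 1.1·2 = 5.1; e = 6.6 − 5.1 = 1.5
h=3: ŷ = 2.9 + 1.1·3 = 6.2; e = 6.7 − 6.2 = 0.5
h=4: ŷ = 2.9 + 1.1·4 = 7.3; e = 9.8 − 7.3 = 2.5
h=5: ŷ = 2.9 + 1.1·5 = 8.4; e = 5.9 − 8.4 = -2.5
SSE = 4 + 2.25 + 0.25 + 6.25 + 6.25 = 19
s = √(19/3) = 2.51661
e/s = 1.5 / 2.51661 = 0.5960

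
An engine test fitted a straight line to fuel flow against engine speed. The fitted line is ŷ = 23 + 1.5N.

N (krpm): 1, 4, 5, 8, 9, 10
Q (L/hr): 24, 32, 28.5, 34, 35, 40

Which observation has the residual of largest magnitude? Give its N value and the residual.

N = 4, e = 3

N=1: ŷ = 23 + 1.5·1 = 24.5; e = 24 − 24.5 = -0.5
N=4: ŷ = 23 + 1.5·4 = 29; e = 32 − 29 = 3
N=5: ŷ = 23 + 1.5·5 = 30.5; e = 28.5 − 30.5 = -2
N=8: ŷ = 23 + 1.5·8 = 35; e = 34 − 35 = -1
N=9: ŷ = 23 + 1.5·9 = 36.5; e = 35 − 36.5 = -1.5
N=10: ŷ = 23 + 1.5·10 = 38; e = 40 − 38 = 2
Largest |e| is 3 at N = 4, residual 3.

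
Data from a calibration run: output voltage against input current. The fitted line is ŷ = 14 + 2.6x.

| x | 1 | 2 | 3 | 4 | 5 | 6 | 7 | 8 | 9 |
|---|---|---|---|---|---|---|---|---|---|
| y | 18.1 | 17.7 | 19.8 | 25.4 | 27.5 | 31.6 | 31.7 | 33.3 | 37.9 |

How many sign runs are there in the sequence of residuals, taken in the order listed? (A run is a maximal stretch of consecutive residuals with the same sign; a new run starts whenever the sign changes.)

5 runs

x=1: ŷ = 14 + 2.6·1 = 16.6; r = 18.1 − 16.6 = 1.5
x=2: ŷ = 14 + 2.6·2 = 19.2; r = 17.7 − 19.2 = -1.5
x=3: ŷ = 14 + 2.6·3 = 21.8; r = 19.8 − 21.8 = -2
x=4: ŷ = 14 + 2.6·4 = 24.4; r = 25.4 − 24.4 = 1
x=5: ŷ = 14 + 2.6·5 = 27; r = 27.5 − 27 = 0.5
x=6: ŷ = 14 + 2.6·6 = 29.6; r = 31.6 − 29.6 = 2
x=7: ŷ = 14 + 2.6·7 = 32.2; r = 31.7 − 32.2 = -0.5
x=8: ŷ = 14 + 2.6·8 = 34.8; r = 33.3 − 34.8 = -1.5
x=9: ŷ = 14 + 2.6·9 = 37.4; r = 37.9 − 37.4 = 0.5
Signs: + − − + + + − − +
Runs: +×1, −×2, +×3, −×2, +×1 → 5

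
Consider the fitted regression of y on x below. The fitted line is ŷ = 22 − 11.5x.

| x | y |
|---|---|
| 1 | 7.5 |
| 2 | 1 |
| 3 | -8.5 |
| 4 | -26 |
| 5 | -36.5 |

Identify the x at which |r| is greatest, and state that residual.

x = 3, r = 4

x=1: ŷ = 22 − 11.5·1 = 10.5; r = 7.5 − 10.5 = -3
x=2: ŷ = 22 − 11.5·2 = -1; r = 1 − (-1) = 2
x=3: ŷ = 22 − 11.5·3 = -12.5; r = -8.5 − (-12.5) = 4
x=4: ŷ = 22 − 11.5·4 = -24; r = -26 − (-24) = -2
x=5: ŷ = 22 − 11.5·5 = -35.5; r = -36.5 − (-35.5) = -1
Largest |r| is 4 at x = 3, residual 4.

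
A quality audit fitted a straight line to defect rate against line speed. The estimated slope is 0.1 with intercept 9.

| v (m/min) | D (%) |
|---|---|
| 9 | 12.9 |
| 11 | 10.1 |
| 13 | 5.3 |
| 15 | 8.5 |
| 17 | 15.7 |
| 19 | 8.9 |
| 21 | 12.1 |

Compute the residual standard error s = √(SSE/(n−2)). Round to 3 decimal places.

v=9: D̂ = 9 + 0.1·9 = 9.9; e = 12.9 − 9.9 = 3
v=11: D̂ = 9 + 0.1·11 = 10.1; e = 10.1 − 10.1 = 0
v=13: D̂ = 9 + 0.1·13 = 10.3; e = 5.3 − 10.3 = -5
v=15: D̂ = 9 + 0.1·15 = 10.5; e = 8.5 − 10.5 = -2
v=17: D̂ = 9 + 0.1·17 = 10.7; e = 15.7 − 10.7 = 5
v=19: D̂ = 9 + 0.1·19 = 10.9; e = 8.9 − 10.9 = -2
v=21: D̂ = 9 + 0.1·21 = 11.1; e = 12.1 − 11.1 = 1
SSE = 9 + 0 + 25 + 4 + 25 + 4 + 1 = 68
s = √(68/5) = √13.6 ≈ 3.688

s = 3.688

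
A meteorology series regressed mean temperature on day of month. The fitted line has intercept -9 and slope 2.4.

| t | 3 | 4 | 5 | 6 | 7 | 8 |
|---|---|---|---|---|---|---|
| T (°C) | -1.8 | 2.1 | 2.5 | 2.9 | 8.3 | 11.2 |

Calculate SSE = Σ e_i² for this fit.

t=3: T̂ = -9 + 2.4·3 = -1.8; e = -1.8 − (-1.8) = 0
t=4: T̂ = -9 + 2.4·4 = 0.6; e = 2.1 − 0.6 = 1.5
t=5: T̂ = -9 + 2.4·5 = 3; e = 2.5 − 3 = -0.5
t=6: T̂ = -9 + 2.4·6 = 5.4; e = 2.9 − 5.4 = -2.5
t=7: T̂ = -9 + 2.4·7 = 7.8; e = 8.3 − 7.8 = 0.5
t=8: T̂ = -9 + 2.4·8 = 10.2; e = 11.2 − 10.2 = 1
SSE = 0 + 2.25 + 0.25 + 6.25 + 0.25 + 1 = 10

SSE = 10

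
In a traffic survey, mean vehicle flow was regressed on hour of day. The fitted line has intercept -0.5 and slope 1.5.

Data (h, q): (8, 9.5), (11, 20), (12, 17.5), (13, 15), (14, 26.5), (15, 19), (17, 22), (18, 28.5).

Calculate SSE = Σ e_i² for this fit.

SSE = 94

h=8: q̂ = -0.5 + 1.5·8 = 11.5; e = 9.5 − 11.5 = -2
h=11: q̂ = -0.5 + 1.5·11 = 16; e = 20 − 16 = 4
h=12: q̂ = -0.5 + 1.5·12 = 17.5; e = 17.5 − 17.5 = 0
h=13: q̂ = -0.5 + 1.5·13 = 19; e = 15 − 19 = -4
h=14: q̂ = -0.5 + 1.5·14 = 20.5; e = 26.5 − 20.5 = 6
h=15: q̂ = -0.5 + 1.5·15 = 22; e = 19 − 22 = -3
h=17: q̂ = -0.5 + 1.5·17 = 25; e = 22 − 25 = -3
h=18: q̂ = -0.5 + 1.5·18 = 26.5; e = 28.5 − 26.5 = 2
SSE = 4 + 16 + 0 + 16 + 36 + 9 + 9 + 4 = 94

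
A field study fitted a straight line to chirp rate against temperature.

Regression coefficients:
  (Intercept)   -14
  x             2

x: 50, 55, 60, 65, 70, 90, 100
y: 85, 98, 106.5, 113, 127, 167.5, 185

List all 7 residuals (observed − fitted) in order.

x=50: ŷ = -14 + 2·50 = 86; r = 85 − 86 = -1
x=55: ŷ = -14 + 2·55 = 96; r = 98 − 96 = 2
x=60: ŷ = -14 + 2·60 = 106; r = 106.5 − 106 = 0.5
x=65: ŷ = -14 + 2·65 = 116; r = 113 − 116 = -3
x=70: ŷ = -14 + 2·70 = 126; r = 127 − 126 = 1
x=90: ŷ = -14 + 2·90 = 166; r = 167.5 − 166 = 1.5
x=100: ŷ = -14 + 2·100 = 186; r = 185 − 186 = -1

-1, 2, 0.5, -3, 1, 1.5, -1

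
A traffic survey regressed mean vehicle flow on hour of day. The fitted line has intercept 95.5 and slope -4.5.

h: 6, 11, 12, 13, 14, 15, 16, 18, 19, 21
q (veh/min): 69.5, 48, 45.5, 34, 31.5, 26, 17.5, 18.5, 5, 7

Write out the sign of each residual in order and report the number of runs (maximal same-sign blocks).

h=6: ŷ = 95.5 − 4.5·6 = 68.5; e = 69.5 − 68.5 = 1
h=11: ŷ = 95.5 − 4.5·11 = 46; e = 48 − 46 = 2
h=12: ŷ = 95.5 − 4.5·12 = 41.5; e = 45.5 − 41.5 = 4
h=13: ŷ = 95.5 − 4.5·13 = 37; e = 34 − 37 = -3
h=14: ŷ = 95.5 − 4.5·14 = 32.5; e = 31.5 − 32.5 = -1
h=15: ŷ = 95.5 − 4.5·15 = 28; e = 26 − 28 = -2
h=16: ŷ = 95.5 − 4.5·16 = 23.5; e = 17.5 − 23.5 = -6
h=18: ŷ = 95.5 − 4.5·18 = 14.5; e = 18.5 − 14.5 = 4
h=19: ŷ = 95.5 − 4.5·19 = 10; e = 5 − 10 = -5
h=21: ŷ = 95.5 − 4.5·21 = 1; e = 7 − 1 = 6
Signs: + + + − − − − + − +
Runs: +×3, −×4, +×1, −×1, +×1 → 5

5 runs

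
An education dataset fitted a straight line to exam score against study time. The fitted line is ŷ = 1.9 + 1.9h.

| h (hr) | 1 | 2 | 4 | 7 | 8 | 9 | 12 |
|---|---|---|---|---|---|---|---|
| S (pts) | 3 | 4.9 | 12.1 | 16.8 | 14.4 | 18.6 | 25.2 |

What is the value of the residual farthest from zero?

r = -2.7

h=1: ŷ = 1.9 + 1.9·1 = 3.8; r = 3 − 3.8 = -0.8
h=2: ŷ = 1.9 + 1.9·2 = 5.7; r = 4.9 − 5.7 = -0.8
h=4: ŷ = 1.9 + 1.9·4 = 9.5; r = 12.1 − 9.5 = 2.6
h=7: ŷ = 1.9 + 1.9·7 = 15.2; r = 16.8 − 15.2 = 1.6
h=8: ŷ = 1.9 + 1.9·8 = 17.1; r = 14.4 − 17.1 = -2.7
h=9: ŷ = 1.9 + 1.9·9 = 19; r = 18.6 − 19 = -0.4
h=12: ŷ = 1.9 + 1.9·12 = 24.7; r = 25.2 − 24.7 = 0.5
Largest |r| is 2.7 at h = 8, residual -2.7.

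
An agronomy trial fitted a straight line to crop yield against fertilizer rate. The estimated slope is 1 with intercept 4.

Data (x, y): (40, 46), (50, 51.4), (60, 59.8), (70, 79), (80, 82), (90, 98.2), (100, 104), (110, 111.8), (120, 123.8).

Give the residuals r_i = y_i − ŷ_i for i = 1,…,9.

x=40: ŷ = 4 + 40 = 44; r = 46 − 44 = 2
x=50: ŷ = 4 + 50 = 54; r = 51.4 − 54 = -2.6
x=60: ŷ = 4 + 60 = 64; r = 59.8 − 64 = -4.2
x=70: ŷ = 4 + 70 = 74; r = 79 − 74 = 5
x=80: ŷ = 4 + 80 = 84; r = 82 − 84 = -2
x=90: ŷ = 4 + 90 = 94; r = 98.2 − 94 = 4.2
x=100: ŷ = 4 + 100 = 104; r = 104 − 104 = 0
x=110: ŷ = 4 + 110 = 114; r = 111.8 − 114 = -2.2
x=120: ŷ = 4 + 120 = 124; r = 123.8 − 124 = -0.2

2, -2.6, -4.2, 5, -2, 4.2, 0, -2.2, -0.2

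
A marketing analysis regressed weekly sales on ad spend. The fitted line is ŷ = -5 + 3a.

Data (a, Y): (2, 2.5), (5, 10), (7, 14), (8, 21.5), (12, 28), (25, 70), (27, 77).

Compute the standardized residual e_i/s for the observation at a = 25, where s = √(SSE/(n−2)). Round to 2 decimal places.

a=2: ŷ = -5 + 3·2 = 1; e = 2.5 − 1 = 1.5
a=5: ŷ = -5 + 3·5 = 10; e = 10 − 10 = 0
a=7: ŷ = -5 + 3·7 = 16; e = 14 − 16 = -2
a=8: ŷ = -5 + 3·8 = 19; e = 21.5 − 19 = 2.5
a=12: ŷ = -5 + 3·12 = 31; e = 28 − 31 = -3
a=25: ŷ = -5 + 3·25 = 70; e = 70 − 70 = 0
a=27: ŷ = -5 + 3·27 = 76; e = 77 − 76 = 1
SSE = 2.25 + 0 + 4 + 6.25 + 9 + 0 + 1 = 22.5
s = √(22.5/5) = 2.12132
e/s = 0 / 2.12132 = 0.00

0.00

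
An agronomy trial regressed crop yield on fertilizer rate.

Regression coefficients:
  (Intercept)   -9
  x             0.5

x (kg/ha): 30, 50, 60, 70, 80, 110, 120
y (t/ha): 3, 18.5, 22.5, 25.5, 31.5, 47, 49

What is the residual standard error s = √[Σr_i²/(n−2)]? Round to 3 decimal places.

s = 2.145

x=30: ŷ = -9 + 0.5·30 = 6; r = 3 − 6 = -3
x=50: ŷ = -9 + 0.5·50 = 16; r = 18.5 − 16 = 2.5
x=60: ŷ = -9 + 0.5·60 = 21; r = 22.5 − 21 = 1.5
x=70: ŷ = -9 + 0.5·70 = 26; r = 25.5 − 26 = -0.5
x=80: ŷ = -9 + 0.5·80 = 31; r = 31.5 − 31 = 0.5
x=110: ŷ = -9 + 0.5·110 = 46; r = 47 − 46 = 1
x=120: ŷ = -9 + 0.5·120 = 51; r = 49 − 51 = -2
SSE = 9 + 6.25 + 2.25 + 0.25 + 0.25 + 1 + 4 = 23
s = √(23/5) = √4.6 ≈ 2.145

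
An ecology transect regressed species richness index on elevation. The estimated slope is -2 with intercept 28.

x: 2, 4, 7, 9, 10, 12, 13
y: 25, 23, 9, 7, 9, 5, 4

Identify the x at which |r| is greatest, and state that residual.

x = 7, r = -5

x=2: ŷ = 28 − 2·2 = 24; r = 25 − 24 = 1
x=4: ŷ = 28 − 2·4 = 20; r = 23 − 20 = 3
x=7: ŷ = 28 − 2·7 = 14; r = 9 − 14 = -5
x=9: ŷ = 28 − 2·9 = 10; r = 7 − 10 = -3
x=10: ŷ = 28 − 2·10 = 8; r = 9 − 8 = 1
x=12: ŷ = 28 − 2·12 = 4; r = 5 − 4 = 1
x=13: ŷ = 28 − 2·13 = 2; r = 4 − 2 = 2
Largest |r| is 5 at x = 7, residual -5.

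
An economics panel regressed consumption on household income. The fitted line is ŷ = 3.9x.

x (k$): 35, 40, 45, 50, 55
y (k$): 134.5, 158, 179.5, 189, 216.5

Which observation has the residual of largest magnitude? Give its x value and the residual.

x=35: ŷ = 3.9·35 = 136.5; e = 134.5 − 136.5 = -2
x=40: ŷ = 3.9·40 = 156; e = 158 − 156 = 2
x=45: ŷ = 3.9·45 = 175.5; e = 179.5 − 175.5 = 4
x=50: ŷ = 3.9·50 = 195; e = 189 − 195 = -6
x=55: ŷ = 3.9·55 = 214.5; e = 216.5 − 214.5 = 2
Largest |e| is 6 at x = 50, residual -6.

x = 50, e = -6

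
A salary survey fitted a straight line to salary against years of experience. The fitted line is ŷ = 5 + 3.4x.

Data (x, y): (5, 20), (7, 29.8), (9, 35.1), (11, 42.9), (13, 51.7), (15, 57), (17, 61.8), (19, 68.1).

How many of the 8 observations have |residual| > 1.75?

x=5: ŷ = 5 + 3.4·5 = 22; e = 20 − 22 = -2
x=7: ŷ = 5 + 3.4·7 = 28.8; e = 29.8 − 28.8 = 1
x=9: ŷ = 5 + 3.4·9 = 35.6; e = 35.1 − 35.6 = -0.5
x=11: ŷ = 5 + 3.4·11 = 42.4; e = 42.9 − 42.4 = 0.5
x=13: ŷ = 5 + 3.4·13 = 49.2; e = 51.7 − 49.2 = 2.5
x=15: ŷ = 5 + 3.4·15 = 56; e = 57 − 56 = 1
x=17: ŷ = 5 + 3.4·17 = 62.8; e = 61.8 − 62.8 = -1
x=19: ŷ = 5 + 3.4·19 = 69.6; e = 68.1 − 69.6 = -1.5
|e| > 1.75: x=5 (|e|=2), x=13 (|e|=2.5) → 2

2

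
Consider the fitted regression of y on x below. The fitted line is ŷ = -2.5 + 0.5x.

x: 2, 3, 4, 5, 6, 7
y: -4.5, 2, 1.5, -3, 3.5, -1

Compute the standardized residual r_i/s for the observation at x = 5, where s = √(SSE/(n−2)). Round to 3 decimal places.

x=2: ŷ = -2.5 + 0.5·2 = -1.5; r = -4.5 − (-1.5) = -3
x=3: ŷ = -2.5 + 0.5·3 = -1; r = 2 − (-1) = 3
x=4: ŷ = -2.5 + 0.5·4 = -0.5; r = 1.5 − (-0.5) = 2
x=5: ŷ = -2.5 + 0.5·5 = 0; r = -3 − 0 = -3
x=6: ŷ = -2.5 + 0.5·6 = 0.5; r = 3.5 − 0.5 = 3
x=7: ŷ = -2.5 + 0.5·7 = 1; r = -1 − 1 = -2
SSE = 9 + 9 + 4 + 9 + 9 + 4 = 44
s = √(44/4) = 3.31662
r/s = -3 / 3.31662 = -0.905

-0.905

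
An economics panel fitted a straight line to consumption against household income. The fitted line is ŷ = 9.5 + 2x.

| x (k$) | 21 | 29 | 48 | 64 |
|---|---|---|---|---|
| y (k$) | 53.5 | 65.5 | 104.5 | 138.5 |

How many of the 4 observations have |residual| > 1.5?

2

x=21: ŷ = 9.5 + 2·21 = 51.5; r = 53.5 − 51.5 = 2
x=29: ŷ = 9.5 + 2·29 = 67.5; r = 65.5 − 67.5 = -2
x=48: ŷ = 9.5 + 2·48 = 105.5; r = 104.5 − 105.5 = -1
x=64: ŷ = 9.5 + 2·64 = 137.5; r = 138.5 − 137.5 = 1
|r| > 1.5: x=21 (|r|=2), x=29 (|r|=2) → 2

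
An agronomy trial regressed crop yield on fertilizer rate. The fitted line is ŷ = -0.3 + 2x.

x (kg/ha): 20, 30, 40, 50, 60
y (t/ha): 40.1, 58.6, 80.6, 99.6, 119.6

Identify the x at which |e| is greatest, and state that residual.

x=20: ŷ = -0.3 + 2·20 = 39.7; e = 40.1 − 39.7 = 0.4
x=30: ŷ = -0.3 + 2·30 = 59.7; e = 58.6 − 59.7 = -1.1
x=40: ŷ = -0.3 + 2·40 = 79.7; e = 80.6 − 79.7 = 0.9
x=50: ŷ = -0.3 + 2·50 = 99.7; e = 99.6 − 99.7 = -0.1
x=60: ŷ = -0.3 + 2·60 = 119.7; e = 119.6 − 119.7 = -0.1
Largest |e| is 1.1 at x = 30, residual -1.1.

x = 30, e = -1.1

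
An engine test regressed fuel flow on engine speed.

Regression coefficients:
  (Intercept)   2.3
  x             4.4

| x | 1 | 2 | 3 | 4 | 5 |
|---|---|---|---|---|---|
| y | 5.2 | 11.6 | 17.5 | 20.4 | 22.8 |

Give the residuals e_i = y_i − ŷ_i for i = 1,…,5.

-1.5, 0.5, 2, 0.5, -1.5

x=1: ŷ = 2.3 + 4.4·1 = 6.7; e = 5.2 − 6.7 = -1.5
x=2: ŷ = 2.3 + 4.4·2 = 11.1; e = 11.6 − 11.1 = 0.5
x=3: ŷ = 2.3 + 4.4·3 = 15.5; e = 17.5 − 15.5 = 2
x=4: ŷ = 2.3 + 4.4·4 = 19.9; e = 20.4 − 19.9 = 0.5
x=5: ŷ = 2.3 + 4.4·5 = 24.3; e = 22.8 − 24.3 = -1.5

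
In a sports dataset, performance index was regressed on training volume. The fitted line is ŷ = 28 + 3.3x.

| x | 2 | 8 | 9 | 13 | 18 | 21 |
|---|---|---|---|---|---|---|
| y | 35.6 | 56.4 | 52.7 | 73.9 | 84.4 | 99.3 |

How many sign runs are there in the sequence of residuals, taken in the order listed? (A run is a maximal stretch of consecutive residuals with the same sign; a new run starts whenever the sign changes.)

x=2: ŷ = 28 + 3.3·2 = 34.6; e = 35.6 − 34.6 = 1
x=8: ŷ = 28 + 3.3·8 = 54.4; e = 56.4 − 54.4 = 2
x=9: ŷ = 28 + 3.3·9 = 57.7; e = 52.7 − 57.7 = -5
x=13: ŷ = 28 + 3.3·13 = 70.9; e = 73.9 − 70.9 = 3
x=18: ŷ = 28 + 3.3·18 = 87.4; e = 84.4 − 87.4 = -3
x=21: ŷ = 28 + 3.3·21 = 97.3; e = 99.3 − 97.3 = 2
Signs: + + − + − +
Runs: +×2, −×1, +×1, −×1, +×1 → 5

5 runs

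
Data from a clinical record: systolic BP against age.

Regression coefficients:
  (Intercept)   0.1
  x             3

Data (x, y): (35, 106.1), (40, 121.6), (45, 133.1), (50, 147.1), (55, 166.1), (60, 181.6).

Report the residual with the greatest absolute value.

r = -3

x=35: ŷ = 0.1 + 3·35 = 105.1; r = 106.1 − 105.1 = 1
x=40: ŷ = 0.1 + 3·40 = 120.1; r = 121.6 − 120.1 = 1.5
x=45: ŷ = 0.1 + 3·45 = 135.1; r = 133.1 − 135.1 = -2
x=50: ŷ = 0.1 + 3·50 = 150.1; r = 147.1 − 150.1 = -3
x=55: ŷ = 0.1 + 3·55 = 165.1; r = 166.1 − 165.1 = 1
x=60: ŷ = 0.1 + 3·60 = 180.1; r = 181.6 − 180.1 = 1.5
Largest |r| is 3 at x = 50, residual -3.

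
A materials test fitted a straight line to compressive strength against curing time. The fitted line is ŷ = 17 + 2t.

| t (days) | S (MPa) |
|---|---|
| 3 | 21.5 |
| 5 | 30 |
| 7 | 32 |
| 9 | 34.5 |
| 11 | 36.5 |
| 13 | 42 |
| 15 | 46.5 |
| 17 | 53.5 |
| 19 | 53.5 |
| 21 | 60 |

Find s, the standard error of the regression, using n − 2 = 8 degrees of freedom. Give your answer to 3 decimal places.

s = 1.920

t=3: ŷ = 17 + 2·3 = 23; e = 21.5 − 23 = -1.5
t=5: ŷ = 17 + 2·5 = 27; e = 30 − 27 = 3
t=7: ŷ = 17 + 2·7 = 31; e = 32 − 31 = 1
t=9: ŷ = 17 + 2·9 = 35; e = 34.5 − 35 = -0.5
t=11: ŷ = 17 + 2·11 = 39; e = 36.5 − 39 = -2.5
t=13: ŷ = 17 + 2·13 = 43; e = 42 − 43 = -1
t=15: ŷ = 17 + 2·15 = 47; e = 46.5 − 47 = -0.5
t=17: ŷ = 17 + 2·17 = 51; e = 53.5 − 51 = 2.5
t=19: ŷ = 17 + 2·19 = 55; e = 53.5 − 55 = -1.5
t=21: ŷ = 17 + 2·21 = 59; e = 60 − 59 = 1
SSE = 2.25 + 9 + 1 + 0.25 + 6.25 + 1 + 0.25 + 6.25 + 2.25 + 1 = 29.5
s = √(29.5/8) = √3.6875 ≈ 1.920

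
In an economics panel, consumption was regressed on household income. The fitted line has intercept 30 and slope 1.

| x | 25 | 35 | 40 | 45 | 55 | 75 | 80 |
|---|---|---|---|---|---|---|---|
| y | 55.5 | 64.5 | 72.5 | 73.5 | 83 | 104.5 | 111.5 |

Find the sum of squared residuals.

SSE = 15.5

x=25: ŷ = 30 + 25 = 55; r = 55.5 − 55 = 0.5
x=35: ŷ = 30 + 35 = 65; r = 64.5 − 65 = -0.5
x=40: ŷ = 30 + 40 = 70; r = 72.5 − 70 = 2.5
x=45: ŷ = 30 + 45 = 75; r = 73.5 − 75 = -1.5
x=55: ŷ = 30 + 55 = 85; r = 83 − 85 = -2
x=75: ŷ = 30 + 75 = 105; r = 104.5 − 105 = -0.5
x=80: ŷ = 30 + 80 = 110; r = 111.5 − 110 = 1.5
SSE = 0.25 + 0.25 + 6.25 + 2.25 + 4 + 0.25 + 2.25 = 15.5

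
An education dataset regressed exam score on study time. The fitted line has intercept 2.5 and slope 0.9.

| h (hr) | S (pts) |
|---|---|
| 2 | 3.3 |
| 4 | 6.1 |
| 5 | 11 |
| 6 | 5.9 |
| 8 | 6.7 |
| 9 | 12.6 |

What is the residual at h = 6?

r = -2

Ŝ = 2.5 + 0.9·6 = 7.9
r = 5.9 − 7.9 = -2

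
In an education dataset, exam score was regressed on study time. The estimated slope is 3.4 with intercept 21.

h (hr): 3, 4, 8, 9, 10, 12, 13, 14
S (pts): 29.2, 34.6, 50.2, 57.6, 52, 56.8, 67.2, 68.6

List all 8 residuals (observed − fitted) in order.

-2, 0, 2, 6, -3, -5, 2, 0

h=3: Ŝ = 21 + 3.4·3 = 31.2; r = 29.2 − 31.2 = -2
h=4: Ŝ = 21 + 3.4·4 = 34.6; r = 34.6 − 34.6 = 0
h=8: Ŝ = 21 + 3.4·8 = 48.2; r = 50.2 − 48.2 = 2
h=9: Ŝ = 21 + 3.4·9 = 51.6; r = 57.6 − 51.6 = 6
h=10: Ŝ = 21 + 3.4·10 = 55; r = 52 − 55 = -3
h=12: Ŝ = 21 + 3.4·12 = 61.8; r = 56.8 − 61.8 = -5
h=13: Ŝ = 21 + 3.4·13 = 65.2; r = 67.2 − 65.2 = 2
h=14: Ŝ = 21 + 3.4·14 = 68.6; r = 68.6 − 68.6 = 0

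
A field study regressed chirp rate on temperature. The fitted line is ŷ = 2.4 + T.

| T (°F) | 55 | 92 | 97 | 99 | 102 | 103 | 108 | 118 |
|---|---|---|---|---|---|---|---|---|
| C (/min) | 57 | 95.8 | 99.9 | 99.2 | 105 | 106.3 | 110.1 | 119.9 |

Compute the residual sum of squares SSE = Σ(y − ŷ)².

SSE = 8.72

T=55: ŷ = 2.4 + 55 = 57.4; e = 57 − 57.4 = -0.4
T=92: ŷ = 2.4 + 92 = 94.4; e = 95.8 − 94.4 = 1.4
T=97: ŷ = 2.4 + 97 = 99.4; e = 99.9 − 99.4 = 0.5
T=99: ŷ = 2.4 + 99 = 101.4; e = 99.2 − 101.4 = -2.2
T=102: ŷ = 2.4 + 102 = 104.4; e = 105 − 104.4 = 0.6
T=103: ŷ = 2.4 + 103 = 105.4; e = 106.3 − 105.4 = 0.9
T=108: ŷ = 2.4 + 108 = 110.4; e = 110.1 − 110.4 = -0.3
T=118: ŷ = 2.4 + 118 = 120.4; e = 119.9 − 120.4 = -0.5
SSE = 0.16 + 1.96 + 0.25 + 4.84 + 0.36 + 0.81 + 0.09 + 0.25 = 8.72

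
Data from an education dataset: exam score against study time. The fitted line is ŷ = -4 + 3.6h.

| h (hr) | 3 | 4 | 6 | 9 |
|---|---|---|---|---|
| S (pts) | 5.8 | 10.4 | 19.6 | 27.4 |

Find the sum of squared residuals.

SSE = 6

h=3: ŷ = -4 + 3.6·3 = 6.8; e = 5.8 − 6.8 = -1
h=4: ŷ = -4 + 3.6·4 = 10.4; e = 10.4 − 10.4 = 0
h=6: ŷ = -4 + 3.6·6 = 17.6; e = 19.6 − 17.6 = 2
h=9: ŷ = -4 + 3.6·9 = 28.4; e = 27.4 − 28.4 = -1
SSE = 1 + 0 + 4 + 1 = 6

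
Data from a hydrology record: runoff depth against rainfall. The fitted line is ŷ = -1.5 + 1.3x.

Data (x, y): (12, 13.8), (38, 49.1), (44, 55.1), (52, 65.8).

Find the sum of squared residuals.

SSE = 1.98

x=12: ŷ = -1.5 + 1.3·12 = 14.1; e = 13.8 − 14.1 = -0.3
x=38: ŷ = -1.5 + 1.3·38 = 47.9; e = 49.1 − 47.9 = 1.2
x=44: ŷ = -1.5 + 1.3·44 = 55.7; e = 55.1 − 55.7 = -0.6
x=52: ŷ = -1.5 + 1.3·52 = 66.1; e = 65.8 − 66.1 = -0.3
SSE = 0.09 + 1.44 + 0.36 + 0.09 = 1.98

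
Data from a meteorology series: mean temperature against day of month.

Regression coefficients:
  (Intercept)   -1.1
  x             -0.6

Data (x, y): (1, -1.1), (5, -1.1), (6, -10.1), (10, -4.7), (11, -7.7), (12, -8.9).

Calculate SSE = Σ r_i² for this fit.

SSE = 44.64

x=1: ŷ = -1.1 − 0.6·1 = -1.7; r = -1.1 − (-1.7) = 0.6
x=5: ŷ = -1.1 − 0.6·5 = -4.1; r = -1.1 − (-4.1) = 3
x=6: ŷ = -1.1 − 0.6·6 = -4.7; r = -10.1 − (-4.7) = -5.4
x=10: ŷ = -1.1 − 0.6·10 = -7.1; r = -4.7 − (-7.1) = 2.4
x=11: ŷ = -1.1 − 0.6·11 = -7.7; r = -7.7 − (-7.7) = 0
x=12: ŷ = -1.1 − 0.6·12 = -8.3; r = -8.9 − (-8.3) = -0.6
SSE = 0.36 + 9 + 29.16 + 5.76 + 0 + 0.36 = 44.64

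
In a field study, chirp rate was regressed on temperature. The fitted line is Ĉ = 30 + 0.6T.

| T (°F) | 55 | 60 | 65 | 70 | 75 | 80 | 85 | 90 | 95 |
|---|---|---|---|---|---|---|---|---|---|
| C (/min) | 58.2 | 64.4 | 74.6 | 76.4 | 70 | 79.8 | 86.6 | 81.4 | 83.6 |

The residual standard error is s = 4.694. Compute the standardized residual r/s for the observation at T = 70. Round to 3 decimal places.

0.937

Ĉ = 30 + 0.6·70 = 72
r = 76.4 − 72 = 4.4
r/s = 4.4 / 4.694 = 0.937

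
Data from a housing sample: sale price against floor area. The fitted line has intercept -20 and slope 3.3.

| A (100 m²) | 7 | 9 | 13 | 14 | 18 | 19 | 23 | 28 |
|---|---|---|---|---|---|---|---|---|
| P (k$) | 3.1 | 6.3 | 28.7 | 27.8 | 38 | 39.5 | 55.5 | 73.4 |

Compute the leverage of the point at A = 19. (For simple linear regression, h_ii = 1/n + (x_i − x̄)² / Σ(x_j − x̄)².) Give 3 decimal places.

Ā = (7 + 9 + 13 + 14 + 18 + 19 + 23 + 28)/8 = 16.375
Σ(A − Ā)² = 87.8906 + 54.3906 + 11.3906 + 5.64062 + 2.64062 + 6.89062 + 43.8906 + 135.141 = 347.875
h = 1/8 + (2.625)²/347.875 = 0.125 + 0.0198078 = 0.145

h = 0.145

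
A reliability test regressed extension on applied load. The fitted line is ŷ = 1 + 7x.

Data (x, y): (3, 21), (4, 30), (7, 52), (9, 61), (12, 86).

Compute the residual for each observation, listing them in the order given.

x=3: ŷ = 1 + 7·3 = 22; e = 21 − 22 = -1
x=4: ŷ = 1 + 7·4 = 29; e = 30 − 29 = 1
x=7: ŷ = 1 + 7·7 = 50; e = 52 − 50 = 2
x=9: ŷ = 1 + 7·9 = 64; e = 61 − 64 = -3
x=12: ŷ = 1 + 7·12 = 85; e = 86 − 85 = 1

-1, 1, 2, -3, 1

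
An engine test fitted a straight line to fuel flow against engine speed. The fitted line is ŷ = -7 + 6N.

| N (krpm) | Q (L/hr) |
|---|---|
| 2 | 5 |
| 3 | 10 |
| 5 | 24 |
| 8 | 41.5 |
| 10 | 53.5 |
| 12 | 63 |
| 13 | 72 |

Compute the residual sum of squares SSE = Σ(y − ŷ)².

N=2: ŷ = -7 + 6·2 = 5; r = 5 − 5 = 0
N=3: ŷ = -7 + 6·3 = 11; r = 10 − 11 = -1
N=5: ŷ = -7 + 6·5 = 23; r = 24 − 23 = 1
N=8: ŷ = -7 + 6·8 = 41; r = 41.5 − 41 = 0.5
N=10: ŷ = -7 + 6·10 = 53; r = 53.5 − 53 = 0.5
N=12: ŷ = -7 + 6·12 = 65; r = 63 − 65 = -2
N=13: ŷ = -7 + 6·13 = 71; r = 72 − 71 = 1
SSE = 0 + 1 + 1 + 0.25 + 0.25 + 4 + 1 = 7.5

SSE = 7.5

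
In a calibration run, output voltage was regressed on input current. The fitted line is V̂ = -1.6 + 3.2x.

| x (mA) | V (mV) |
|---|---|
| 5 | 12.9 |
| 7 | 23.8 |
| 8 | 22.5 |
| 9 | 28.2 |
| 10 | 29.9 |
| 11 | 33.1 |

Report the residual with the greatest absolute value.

e = 3

x=5: V̂ = -1.6 + 3.2·5 = 14.4; e = 12.9 − 14.4 = -1.5
x=7: V̂ = -1.6 + 3.2·7 = 20.8; e = 23.8 − 20.8 = 3
x=8: V̂ = -1.6 + 3.2·8 = 24; e = 22.5 − 24 = -1.5
x=9: V̂ = -1.6 + 3.2·9 = 27.2; e = 28.2 − 27.2 = 1
x=10: V̂ = -1.6 + 3.2·10 = 30.4; e = 29.9 − 30.4 = -0.5
x=11: V̂ = -1.6 + 3.2·11 = 33.6; e = 33.1 − 33.6 = -0.5
Largest |e| is 3 at x = 7, residual 3.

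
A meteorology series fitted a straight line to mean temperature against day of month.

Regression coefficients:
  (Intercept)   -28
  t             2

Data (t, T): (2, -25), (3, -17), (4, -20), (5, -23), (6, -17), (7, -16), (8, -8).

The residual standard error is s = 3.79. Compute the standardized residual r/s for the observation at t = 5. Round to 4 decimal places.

ŷ = -28 + 2·5 = -18
r = -23 − (-18) = -5
r/s = -5 / 3.79 = -1.3193

-1.3193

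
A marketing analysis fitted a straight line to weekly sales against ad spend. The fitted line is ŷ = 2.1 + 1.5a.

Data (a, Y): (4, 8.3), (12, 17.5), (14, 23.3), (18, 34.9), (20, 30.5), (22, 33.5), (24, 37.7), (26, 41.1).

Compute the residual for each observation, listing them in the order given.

0.2, -2.6, 0.2, 5.8, -1.6, -1.6, -0.4, 0

a=4: ŷ = 2.1 + 1.5·4 = 8.1; r = 8.3 − 8.1 = 0.2
a=12: ŷ = 2.1 + 1.5·12 = 20.1; r = 17.5 − 20.1 = -2.6
a=14: ŷ = 2.1 + 1.5·14 = 23.1; r = 23.3 − 23.1 = 0.2
a=18: ŷ = 2.1 + 1.5·18 = 29.1; r = 34.9 − 29.1 = 5.8
a=20: ŷ = 2.1 + 1.5·20 = 32.1; r = 30.5 − 32.1 = -1.6
a=22: ŷ = 2.1 + 1.5·22 = 35.1; r = 33.5 − 35.1 = -1.6
a=24: ŷ = 2.1 + 1.5·24 = 38.1; r = 37.7 − 38.1 = -0.4
a=26: ŷ = 2.1 + 1.5·26 = 41.1; r = 41.1 − 41.1 = 0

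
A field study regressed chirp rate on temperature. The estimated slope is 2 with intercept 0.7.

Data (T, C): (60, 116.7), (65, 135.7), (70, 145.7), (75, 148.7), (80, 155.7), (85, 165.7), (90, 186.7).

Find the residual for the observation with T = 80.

e = -5

Ĉ = 0.7 + 2·80 = 160.7
e = 155.7 − 160.7 = -5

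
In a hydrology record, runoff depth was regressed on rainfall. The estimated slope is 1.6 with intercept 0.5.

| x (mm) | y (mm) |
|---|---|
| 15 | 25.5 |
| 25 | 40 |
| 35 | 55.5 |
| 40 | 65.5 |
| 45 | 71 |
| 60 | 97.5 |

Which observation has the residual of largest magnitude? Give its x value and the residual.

x=15: ŷ = 0.5 + 1.6·15 = 24.5; e = 25.5 − 24.5 = 1
x=25: ŷ = 0.5 + 1.6·25 = 40.5; e = 40 − 40.5 = -0.5
x=35: ŷ = 0.5 + 1.6·35 = 56.5; e = 55.5 − 56.5 = -1
x=40: ŷ = 0.5 + 1.6·40 = 64.5; e = 65.5 − 64.5 = 1
x=45: ŷ = 0.5 + 1.6·45 = 72.5; e = 71 − 72.5 = -1.5
x=60: ŷ = 0.5 + 1.6·60 = 96.5; e = 97.5 − 96.5 = 1
Largest |e| is 1.5 at x = 45, residual -1.5.

x = 45, e = -1.5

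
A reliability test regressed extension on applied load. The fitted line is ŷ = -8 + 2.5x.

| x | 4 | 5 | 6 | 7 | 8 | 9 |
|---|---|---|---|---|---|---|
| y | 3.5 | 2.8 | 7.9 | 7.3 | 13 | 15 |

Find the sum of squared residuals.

x=4: ŷ = -8 + 2.5·4 = 2; e = 3.5 − 2 = 1.5
x=5: ŷ = -8 + 2.5·5 = 4.5; e = 2.8 − 4.5 = -1.7
x=6: ŷ = -8 + 2.5·6 = 7; e = 7.9 − 7 = 0.9
x=7: ŷ = -8 + 2.5·7 = 9.5; e = 7.3 − 9.5 = -2.2
x=8: ŷ = -8 + 2.5·8 = 12; e = 13 − 12 = 1
x=9: ŷ = -8 + 2.5·9 = 14.5; e = 15 − 14.5 = 0.5
SSE = 2.25 + 2.89 + 0.81 + 4.84 + 1 + 0.25 = 12.04

SSE = 12.04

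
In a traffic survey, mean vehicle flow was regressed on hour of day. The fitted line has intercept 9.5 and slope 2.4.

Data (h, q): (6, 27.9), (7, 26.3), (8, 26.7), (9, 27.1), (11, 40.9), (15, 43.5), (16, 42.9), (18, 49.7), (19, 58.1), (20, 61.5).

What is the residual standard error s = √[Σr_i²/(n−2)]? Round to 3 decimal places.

s = 3.937

h=6: q̂ = 9.5 + 2.4·6 = 23.9; r = 27.9 − 23.9 = 4
h=7: q̂ = 9.5 + 2.4·7 = 26.3; r = 26.3 − 26.3 = 0
h=8: q̂ = 9.5 + 2.4·8 = 28.7; r = 26.7 − 28.7 = -2
h=9: q̂ = 9.5 + 2.4·9 = 31.1; r = 27.1 − 31.1 = -4
h=11: q̂ = 9.5 + 2.4·11 = 35.9; r = 40.9 − 35.9 = 5
h=15: q̂ = 9.5 + 2.4·15 = 45.5; r = 43.5 − 45.5 = -2
h=16: q̂ = 9.5 + 2.4·16 = 47.9; r = 42.9 − 47.9 = -5
h=18: q̂ = 9.5 + 2.4·18 = 52.7; r = 49.7 − 52.7 = -3
h=19: q̂ = 9.5 + 2.4·19 = 55.1; r = 58.1 − 55.1 = 3
h=20: q̂ = 9.5 + 2.4·20 = 57.5; r = 61.5 − 57.5 = 4
SSE = 16 + 0 + 4 + 16 + 25 + 4 + 25 + 9 + 9 + 16 = 124
s = √(124/8) = √15.5 ≈ 3.937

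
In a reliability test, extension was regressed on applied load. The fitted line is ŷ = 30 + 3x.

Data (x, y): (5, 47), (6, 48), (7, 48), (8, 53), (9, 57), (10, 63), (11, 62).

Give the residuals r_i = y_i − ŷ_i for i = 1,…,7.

x=5: ŷ = 30 + 3·5 = 45; r = 47 − 45 = 2
x=6: ŷ = 30 + 3·6 = 48; r = 48 − 48 = 0
x=7: ŷ = 30 + 3·7 = 51; r = 48 − 51 = -3
x=8: ŷ = 30 + 3·8 = 54; r = 53 − 54 = -1
x=9: ŷ = 30 + 3·9 = 57; r = 57 − 57 = 0
x=10: ŷ = 30 + 3·10 = 60; r = 63 − 60 = 3
x=11: ŷ = 30 + 3·11 = 63; r = 62 − 63 = -1

2, 0, -3, -1, 0, 3, -1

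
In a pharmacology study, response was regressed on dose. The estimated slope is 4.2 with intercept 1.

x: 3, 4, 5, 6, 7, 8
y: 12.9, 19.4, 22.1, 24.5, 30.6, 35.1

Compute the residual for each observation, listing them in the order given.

x=3: ŷ = 1 + 4.2·3 = 13.6; e = 12.9 − 13.6 = -0.7
x=4: ŷ = 1 + 4.2·4 = 17.8; e = 19.4 − 17.8 = 1.6
x=5: ŷ = 1 + 4.2·5 = 22; e = 22.1 − 22 = 0.1
x=6: ŷ = 1 + 4.2·6 = 26.2; e = 24.5 − 26.2 = -1.7
x=7: ŷ = 1 + 4.2·7 = 30.4; e = 30.6 − 30.4 = 0.2
x=8: ŷ = 1 + 4.2·8 = 34.6; e = 35.1 − 34.6 = 0.5

-0.7, 1.6, 0.1, -1.7, 0.2, 0.5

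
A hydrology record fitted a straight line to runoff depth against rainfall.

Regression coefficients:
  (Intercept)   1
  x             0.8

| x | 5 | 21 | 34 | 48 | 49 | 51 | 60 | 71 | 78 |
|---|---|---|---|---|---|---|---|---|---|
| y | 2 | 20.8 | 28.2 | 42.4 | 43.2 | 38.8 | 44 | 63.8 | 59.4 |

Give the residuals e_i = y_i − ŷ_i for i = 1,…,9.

x=5: ŷ = 1 + 0.8·5 = 5; e = 2 − 5 = -3
x=21: ŷ = 1 + 0.8·21 = 17.8; e = 20.8 − 17.8 = 3
x=34: ŷ = 1 + 0.8·34 = 28.2; e = 28.2 − 28.2 = 0
x=48: ŷ = 1 + 0.8·48 = 39.4; e = 42.4 − 39.4 = 3
x=49: ŷ = 1 + 0.8·49 = 40.2; e = 43.2 − 40.2 = 3
x=51: ŷ = 1 + 0.8·51 = 41.8; e = 38.8 − 41.8 = -3
x=60: ŷ = 1 + 0.8·60 = 49; e = 44 − 49 = -5
x=71: ŷ = 1 + 0.8·71 = 57.8; e = 63.8 − 57.8 = 6
x=78: ŷ = 1 + 0.8·78 = 63.4; e = 59.4 − 63.4 = -4

-3, 3, 0, 3, 3, -3, -5, 6, -4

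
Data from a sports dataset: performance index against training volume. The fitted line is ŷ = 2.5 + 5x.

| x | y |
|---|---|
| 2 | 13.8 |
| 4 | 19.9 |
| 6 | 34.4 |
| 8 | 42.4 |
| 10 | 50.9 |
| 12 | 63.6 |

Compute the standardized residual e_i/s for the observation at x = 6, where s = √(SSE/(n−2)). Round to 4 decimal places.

x=2: ŷ = 2.5 + 5·2 = 12.5; e = 13.8 − 12.5 = 1.3
x=4: ŷ = 2.5 + 5·4 = 22.5; e = 19.9 − 22.5 = -2.6
x=6: ŷ = 2.5 + 5·6 = 32.5; e = 34.4 − 32.5 = 1.9
x=8: ŷ = 2.5 + 5·8 = 42.5; e = 42.4 − 42.5 = -0.1
x=10: ŷ = 2.5 + 5·10 = 52.5; e = 50.9 − 52.5 = -1.6
x=12: ŷ = 2.5 + 5·12 = 62.5; e = 63.6 − 62.5 = 1.1
SSE = 1.69 + 6.76 + 3.61 + 0.01 + 2.56 + 1.21 = 15.84
s = √(15.84/4) = 1.98997
e/s = 1.9 / 1.98997 = 0.9548

0.9548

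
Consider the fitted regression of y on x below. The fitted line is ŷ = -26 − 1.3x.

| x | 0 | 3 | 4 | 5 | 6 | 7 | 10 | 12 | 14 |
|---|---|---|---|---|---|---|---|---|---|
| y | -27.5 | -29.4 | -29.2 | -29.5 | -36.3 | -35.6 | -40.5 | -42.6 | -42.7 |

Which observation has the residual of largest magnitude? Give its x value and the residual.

x=0: ŷ = -26 − 1.3·0 = -26; e = -27.5 − (-26) = -1.5
x=3: ŷ = -26 − 1.3·3 = -29.9; e = -29.4 − (-29.9) = 0.5
x=4: ŷ = -26 − 1.3·4 = -31.2; e = -29.2 − (-31.2) = 2
x=5: ŷ = -26 − 1.3·5 = -32.5; e = -29.5 − (-32.5) = 3
x=6: ŷ = -26 − 1.3·6 = -33.8; e = -36.3 − (-33.8) = -2.5
x=7: ŷ = -26 − 1.3·7 = -35.1; e = -35.6 − (-35.1) = -0.5
x=10: ŷ = -26 − 1.3·10 = -39; e = -40.5 − (-39) = -1.5
x=12: ŷ = -26 − 1.3·12 = -41.6; e = -42.6 − (-41.6) = -1
x=14: ŷ = -26 − 1.3·14 = -44.2; e = -42.7 − (-44.2) = 1.5
Largest |e| is 3 at x = 5, residual 3.

x = 5, e = 3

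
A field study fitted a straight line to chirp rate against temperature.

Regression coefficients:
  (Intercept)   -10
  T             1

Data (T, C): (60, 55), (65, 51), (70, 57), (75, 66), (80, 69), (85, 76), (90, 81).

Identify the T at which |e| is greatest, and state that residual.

T = 60, e = 5

T=60: ŷ = -10 + 60 = 50; e = 55 − 50 = 5
T=65: ŷ = -10 + 65 = 55; e = 51 − 55 = -4
T=70: ŷ = -10 + 70 = 60; e = 57 − 60 = -3
T=75: ŷ = -10 + 75 = 65; e = 66 − 65 = 1
T=80: ŷ = -10 + 80 = 70; e = 69 − 70 = -1
T=85: ŷ = -10 + 85 = 75; e = 76 − 75 = 1
T=90: ŷ = -10 + 90 = 80; e = 81 − 80 = 1
Largest |e| is 5 at T = 60, residual 5.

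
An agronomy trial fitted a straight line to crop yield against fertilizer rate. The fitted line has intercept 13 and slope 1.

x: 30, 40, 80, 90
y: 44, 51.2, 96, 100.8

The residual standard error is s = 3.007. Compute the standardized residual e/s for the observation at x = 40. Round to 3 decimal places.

ŷ = 13 + 40 = 53
e = 51.2 − 53 = -1.8
e/s = -1.8 / 3.007 = -0.599

-0.599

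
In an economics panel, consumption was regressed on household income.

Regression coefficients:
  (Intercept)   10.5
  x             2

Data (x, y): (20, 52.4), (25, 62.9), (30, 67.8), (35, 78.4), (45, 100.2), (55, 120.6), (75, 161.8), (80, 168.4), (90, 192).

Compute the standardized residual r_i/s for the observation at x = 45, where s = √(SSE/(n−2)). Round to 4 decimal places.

x=20: ŷ = 10.5 + 2·20 = 50.5; r = 52.4 − 50.5 = 1.9
x=25: ŷ = 10.5 + 2·25 = 60.5; r = 62.9 − 60.5 = 2.4
x=30: ŷ = 10.5 + 2·30 = 70.5; r = 67.8 − 70.5 = -2.7
x=35: ŷ = 10.5 + 2·35 = 80.5; r = 78.4 − 80.5 = -2.1
x=45: ŷ = 10.5 + 2·45 = 100.5; r = 100.2 − 100.5 = -0.3
x=55: ŷ = 10.5 + 2·55 = 120.5; r = 120.6 − 120.5 = 0.1
x=75: ŷ = 10.5 + 2·75 = 160.5; r = 161.8 − 160.5 = 1.3
x=80: ŷ = 10.5 + 2·80 = 170.5; r = 168.4 − 170.5 = -2.1
x=90: ŷ = 10.5 + 2·90 = 190.5; r = 192 − 190.5 = 1.5
SSE = 3.61 + 5.76 + 7.29 + 4.41 + 0.09 + 0.01 + 1.69 + 4.41 + 2.25 = 29.52
s = √(29.52/7) = 2.05357
r/s = -0.3 / 2.05357 = -0.1461

-0.1461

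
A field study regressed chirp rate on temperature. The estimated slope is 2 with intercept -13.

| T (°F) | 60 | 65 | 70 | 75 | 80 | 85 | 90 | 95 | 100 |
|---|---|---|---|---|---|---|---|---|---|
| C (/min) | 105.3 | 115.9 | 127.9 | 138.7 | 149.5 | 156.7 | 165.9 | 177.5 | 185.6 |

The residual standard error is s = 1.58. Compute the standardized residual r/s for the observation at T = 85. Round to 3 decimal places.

-0.190

ŷ = -13 + 2·85 = 157
r = 156.7 − 157 = -0.3
r/s = -0.3 / 1.58 = -0.190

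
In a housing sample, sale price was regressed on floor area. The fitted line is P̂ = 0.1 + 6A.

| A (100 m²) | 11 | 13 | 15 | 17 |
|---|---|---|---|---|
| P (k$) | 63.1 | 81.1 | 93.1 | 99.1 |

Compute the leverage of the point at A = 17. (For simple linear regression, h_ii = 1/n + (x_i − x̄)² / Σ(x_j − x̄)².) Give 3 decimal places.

h = 0.700

Ā = (11 + 13 + 15 + 17)/4 = 14
Σ(A − Ā)² = 9 + 1 + 1 + 9 = 20
h = 1/4 + (3)²/20 = 0.25 + 0.45 = 0.700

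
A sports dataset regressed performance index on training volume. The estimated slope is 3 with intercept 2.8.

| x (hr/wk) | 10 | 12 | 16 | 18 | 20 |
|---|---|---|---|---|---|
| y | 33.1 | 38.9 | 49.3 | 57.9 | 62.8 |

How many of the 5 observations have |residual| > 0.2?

x=10: ŷ = 2.8 + 3·10 = 32.8; e = 33.1 − 32.8 = 0.3
x=12: ŷ = 2.8 + 3·12 = 38.8; e = 38.9 − 38.8 = 0.1
x=16: ŷ = 2.8 + 3·16 = 50.8; e = 49.3 − 50.8 = -1.5
x=18: ŷ = 2.8 + 3·18 = 56.8; e = 57.9 − 56.8 = 1.1
x=20: ŷ = 2.8 + 3·20 = 62.8; e = 62.8 − 62.8 = 0
|e| > 0.2: x=10 (|e|=0.3), x=16 (|e|=1.5), x=18 (|e|=1.1) → 3

3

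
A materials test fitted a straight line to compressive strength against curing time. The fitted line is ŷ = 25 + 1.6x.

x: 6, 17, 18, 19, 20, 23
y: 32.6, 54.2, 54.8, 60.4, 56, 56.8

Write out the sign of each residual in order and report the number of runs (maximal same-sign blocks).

x=6: ŷ = 25 + 1.6·6 = 34.6; e = 32.6 − 34.6 = -2
x=17: ŷ = 25 + 1.6·17 = 52.2; e = 54.2 − 52.2 = 2
x=18: ŷ = 25 + 1.6·18 = 53.8; e = 54.8 − 53.8 = 1
x=19: ŷ = 25 + 1.6·19 = 55.4; e = 60.4 − 55.4 = 5
x=20: ŷ = 25 + 1.6·20 = 57; e = 56 − 57 = -1
x=23: ŷ = 25 + 1.6·23 = 61.8; e = 56.8 − 61.8 = -5
Signs: − + + + − −
Runs: −×1, +×3, −×2 → 3

3 runs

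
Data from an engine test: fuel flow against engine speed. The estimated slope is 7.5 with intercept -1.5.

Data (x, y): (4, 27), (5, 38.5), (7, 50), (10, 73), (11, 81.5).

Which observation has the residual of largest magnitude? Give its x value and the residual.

x = 5, e = 2.5

x=4: ŷ = -1.5 + 7.5·4 = 28.5; e = 27 − 28.5 = -1.5
x=5: ŷ = -1.5 + 7.5·5 = 36; e = 38.5 − 36 = 2.5
x=7: ŷ = -1.5 + 7.5·7 = 51; e = 50 − 51 = -1
x=10: ŷ = -1.5 + 7.5·10 = 73.5; e = 73 − 73.5 = -0.5
x=11: ŷ = -1.5 + 7.5·11 = 81; e = 81.5 − 81 = 0.5
Largest |e| is 2.5 at x = 5, residual 2.5.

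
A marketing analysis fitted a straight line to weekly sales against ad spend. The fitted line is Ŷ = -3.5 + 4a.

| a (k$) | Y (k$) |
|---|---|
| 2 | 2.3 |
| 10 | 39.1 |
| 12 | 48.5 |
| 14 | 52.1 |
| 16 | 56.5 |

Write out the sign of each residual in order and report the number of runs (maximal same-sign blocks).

3 runs

a=2: Ŷ = -3.5 + 4·2 = 4.5; r = 2.3 − 4.5 = -2.2
a=10: Ŷ = -3.5 + 4·10 = 36.5; r = 39.1 − 36.5 = 2.6
a=12: Ŷ = -3.5 + 4·12 = 44.5; r = 48.5 − 44.5 = 4
a=14: Ŷ = -3.5 + 4·14 = 52.5; r = 52.1 − 52.5 = -0.4
a=16: Ŷ = -3.5 + 4·16 = 60.5; r = 56.5 − 60.5 = -4
Signs: − + + − −
Runs: −×1, +×2, −×2 → 3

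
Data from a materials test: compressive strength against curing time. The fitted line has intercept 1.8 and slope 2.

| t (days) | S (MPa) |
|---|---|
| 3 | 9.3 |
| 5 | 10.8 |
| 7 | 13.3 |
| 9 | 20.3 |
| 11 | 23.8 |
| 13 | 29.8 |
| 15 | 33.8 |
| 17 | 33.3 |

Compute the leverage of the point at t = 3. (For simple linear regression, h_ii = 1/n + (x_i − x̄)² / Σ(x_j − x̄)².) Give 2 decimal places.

t̄ = (3 + 5 + 7 + 9 + 11 + 13 + 15 + 17)/8 = 10
Σ(t − t̄)² = 49 + 25 + 9 + 1 + 1 + 9 + 25 + 49 = 168
h = 1/8 + (-7)²/168 = 0.125 + 0.291667 = 0.42

h = 0.42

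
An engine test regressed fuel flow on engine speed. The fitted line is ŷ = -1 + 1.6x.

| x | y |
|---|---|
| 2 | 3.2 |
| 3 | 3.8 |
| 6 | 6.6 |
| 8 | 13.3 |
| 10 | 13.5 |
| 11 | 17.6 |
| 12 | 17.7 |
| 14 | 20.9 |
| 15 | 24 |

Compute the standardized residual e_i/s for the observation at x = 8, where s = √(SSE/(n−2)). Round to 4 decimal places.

1.1456

x=2: ŷ = -1 + 1.6·2 = 2.2; e = 3.2 − 2.2 = 1
x=3: ŷ = -1 + 1.6·3 = 3.8; e = 3.8 − 3.8 = 0
x=6: ŷ = -1 + 1.6·6 = 8.6; e = 6.6 − 8.6 = -2
x=8: ŷ = -1 + 1.6·8 = 11.8; e = 13.3 − 11.8 = 1.5
x=10: ŷ = -1 + 1.6·10 = 15; e = 13.5 − 15 = -1.5
x=11: ŷ = -1 + 1.6·11 = 16.6; e = 17.6 − 16.6 = 1
x=12: ŷ = -1 + 1.6·12 = 18.2; e = 17.7 − 18.2 = -0.5
x=14: ŷ = -1 + 1.6·14 = 21.4; e = 20.9 − 21.4 = -0.5
x=15: ŷ = -1 + 1.6·15 = 23; e = 24 − 23 = 1
SSE = 1 + 0 + 4 + 2.25 + 2.25 + 1 + 0.25 + 0.25 + 1 = 12
s = √(12/7) = 1.30931
e/s = 1.5 / 1.30931 = 1.1456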